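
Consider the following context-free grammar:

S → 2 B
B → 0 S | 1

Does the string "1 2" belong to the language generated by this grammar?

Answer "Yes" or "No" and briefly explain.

No - no valid derivation exists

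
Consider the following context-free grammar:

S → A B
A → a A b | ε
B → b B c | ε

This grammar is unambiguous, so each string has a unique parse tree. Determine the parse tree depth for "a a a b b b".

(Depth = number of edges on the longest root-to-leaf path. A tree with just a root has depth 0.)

5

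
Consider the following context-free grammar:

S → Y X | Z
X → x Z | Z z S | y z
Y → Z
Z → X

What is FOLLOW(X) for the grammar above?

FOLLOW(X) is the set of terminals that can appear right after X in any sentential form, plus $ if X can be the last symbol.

We compute FOLLOW(X) using the standard algorithm.
FOLLOW(S) starts with {$}.
FIRST(S) = {x, y}
FIRST(X) = {x, y}
FIRST(Y) = {x, y}
FIRST(Z) = {x, y}
FOLLOW(S) = {$, x, y, z}
FOLLOW(X) = {$, x, y, z}
FOLLOW(Y) = {x, y}
FOLLOW(Z) = {$, x, y, z}
Therefore, FOLLOW(X) = {$, x, y, z}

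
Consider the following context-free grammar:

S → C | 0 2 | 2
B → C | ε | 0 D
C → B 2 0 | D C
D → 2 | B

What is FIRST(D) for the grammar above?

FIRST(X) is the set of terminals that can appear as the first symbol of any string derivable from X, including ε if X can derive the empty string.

We compute FIRST(D) using the standard algorithm.
FIRST(B) = {0, 2, ε}
FIRST(C) = {0, 2}
FIRST(D) = {0, 2, ε}
FIRST(S) = {0, 2}
Therefore, FIRST(D) = {0, 2, ε}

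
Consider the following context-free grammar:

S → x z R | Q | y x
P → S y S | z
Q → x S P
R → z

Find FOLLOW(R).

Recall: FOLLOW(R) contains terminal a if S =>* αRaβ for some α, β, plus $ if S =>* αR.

We compute FOLLOW(R) using the standard algorithm.
FOLLOW(S) starts with {$}.
FIRST(P) = {x, y, z}
FIRST(Q) = {x}
FIRST(R) = {z}
FIRST(S) = {x, y}
FOLLOW(P) = {$, x, y, z}
FOLLOW(Q) = {$, x, y, z}
FOLLOW(R) = {$, x, y, z}
FOLLOW(S) = {$, x, y, z}
Therefore, FOLLOW(R) = {$, x, y, z}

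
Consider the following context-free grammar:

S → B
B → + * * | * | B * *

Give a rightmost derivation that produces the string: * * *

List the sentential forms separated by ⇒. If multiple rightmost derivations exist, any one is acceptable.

S ⇒ B ⇒ B * * ⇒ * * *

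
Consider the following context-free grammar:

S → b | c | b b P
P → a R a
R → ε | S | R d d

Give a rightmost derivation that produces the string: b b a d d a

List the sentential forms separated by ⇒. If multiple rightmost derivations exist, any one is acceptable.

S ⇒ b b P ⇒ b b a R a ⇒ b b a R d d a ⇒ b b a d d a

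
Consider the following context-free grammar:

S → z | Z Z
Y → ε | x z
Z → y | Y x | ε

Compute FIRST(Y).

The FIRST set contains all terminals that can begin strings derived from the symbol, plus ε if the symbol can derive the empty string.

We compute FIRST(Y) using the standard algorithm.
FIRST(S) = {x, y, z, ε}
FIRST(Y) = {x, ε}
FIRST(Z) = {x, y, ε}
Therefore, FIRST(Y) = {x, ε}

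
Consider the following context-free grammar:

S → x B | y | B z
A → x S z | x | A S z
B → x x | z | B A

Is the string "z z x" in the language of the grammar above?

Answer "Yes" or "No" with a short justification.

No - no valid derivation exists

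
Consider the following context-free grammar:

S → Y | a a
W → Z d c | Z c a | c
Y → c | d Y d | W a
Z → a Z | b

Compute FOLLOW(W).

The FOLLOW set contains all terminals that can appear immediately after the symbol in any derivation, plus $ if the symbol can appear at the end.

We compute FOLLOW(W) using the standard algorithm.
FOLLOW(S) starts with {$}.
FIRST(S) = {a, b, c, d}
FIRST(W) = {a, b, c}
FIRST(Y) = {a, b, c, d}
FIRST(Z) = {a, b}
FOLLOW(S) = {$}
FOLLOW(W) = {a}
FOLLOW(Y) = {$, d}
FOLLOW(Z) = {c, d}
Therefore, FOLLOW(W) = {a}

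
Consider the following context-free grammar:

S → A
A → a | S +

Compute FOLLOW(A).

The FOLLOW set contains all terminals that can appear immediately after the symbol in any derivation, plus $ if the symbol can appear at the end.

We compute FOLLOW(A) using the standard algorithm.
FOLLOW(S) starts with {$}.
FIRST(A) = {a}
FIRST(S) = {a}
FOLLOW(A) = {$, +}
FOLLOW(S) = {$, +}
Therefore, FOLLOW(A) = {$, +}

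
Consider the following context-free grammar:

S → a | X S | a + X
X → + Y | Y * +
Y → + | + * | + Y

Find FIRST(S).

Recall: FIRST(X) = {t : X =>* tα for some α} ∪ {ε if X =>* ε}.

We compute FIRST(S) using the standard algorithm.
FIRST(S) = {+, a}
FIRST(X) = {+}
FIRST(Y) = {+}
Therefore, FIRST(S) = {+, a}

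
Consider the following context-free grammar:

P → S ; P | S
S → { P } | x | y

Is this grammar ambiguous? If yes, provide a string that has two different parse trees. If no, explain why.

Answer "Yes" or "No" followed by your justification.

No - the grammar is unambiguous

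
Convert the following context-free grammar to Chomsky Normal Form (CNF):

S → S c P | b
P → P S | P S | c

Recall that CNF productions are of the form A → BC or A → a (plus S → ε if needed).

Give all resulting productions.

TC → c; S → b; P → c; S → S X0; X0 → TC P; P → P S; P → P S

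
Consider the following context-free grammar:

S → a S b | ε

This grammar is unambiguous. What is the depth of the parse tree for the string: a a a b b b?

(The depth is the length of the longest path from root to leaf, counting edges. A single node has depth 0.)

4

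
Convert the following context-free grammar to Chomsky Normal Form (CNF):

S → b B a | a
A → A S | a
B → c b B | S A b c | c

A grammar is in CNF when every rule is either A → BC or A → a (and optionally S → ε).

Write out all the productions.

TB → b; TA → a; S → a; A → a; TC → c; B → c; S → TB X0; X0 → B TA; A → A S; B → TC X1; X1 → TB B; B → S X2; X2 → A X3; X3 → TB TC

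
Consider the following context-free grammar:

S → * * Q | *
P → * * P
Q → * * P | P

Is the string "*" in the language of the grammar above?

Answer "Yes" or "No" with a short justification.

Yes - a valid derivation exists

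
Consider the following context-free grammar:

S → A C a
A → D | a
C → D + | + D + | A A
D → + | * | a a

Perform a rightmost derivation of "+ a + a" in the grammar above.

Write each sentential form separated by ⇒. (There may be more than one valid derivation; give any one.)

S ⇒ A C a ⇒ A A A a ⇒ A A D a ⇒ A A + a ⇒ A a + a ⇒ D a + a ⇒ + a + a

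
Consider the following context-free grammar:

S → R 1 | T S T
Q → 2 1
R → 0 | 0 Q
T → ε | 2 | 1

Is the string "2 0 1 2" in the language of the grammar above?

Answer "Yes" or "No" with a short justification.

Yes - a valid derivation exists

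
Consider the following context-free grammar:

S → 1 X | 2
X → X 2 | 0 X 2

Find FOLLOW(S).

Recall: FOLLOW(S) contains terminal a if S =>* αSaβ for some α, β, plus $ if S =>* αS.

We compute FOLLOW(S) using the standard algorithm.
FOLLOW(S) starts with {$}.
FIRST(S) = {1, 2}
FIRST(X) = {0}
FOLLOW(S) = {$}
FOLLOW(X) = {$, 2}
Therefore, FOLLOW(S) = {$}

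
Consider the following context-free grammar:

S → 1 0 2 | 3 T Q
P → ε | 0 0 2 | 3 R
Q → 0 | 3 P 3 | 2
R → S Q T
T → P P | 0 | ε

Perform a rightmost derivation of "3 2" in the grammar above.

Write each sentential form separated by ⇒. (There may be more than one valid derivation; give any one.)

S ⇒ 3 T Q ⇒ 3 T 2 ⇒ 3 2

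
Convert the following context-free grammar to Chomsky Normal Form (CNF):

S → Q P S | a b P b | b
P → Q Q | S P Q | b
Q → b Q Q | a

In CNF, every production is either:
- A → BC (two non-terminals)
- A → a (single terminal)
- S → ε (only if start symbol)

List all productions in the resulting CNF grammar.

TA → a; TB → b; S → b; P → b; Q → a; S → Q X0; X0 → P S; S → TA X1; X1 → TB X2; X2 → P TB; P → Q Q; P → S X3; X3 → P Q; Q → TB X4; X4 → Q Q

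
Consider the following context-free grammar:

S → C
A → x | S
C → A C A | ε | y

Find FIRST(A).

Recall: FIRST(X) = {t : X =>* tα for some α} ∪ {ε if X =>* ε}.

We compute FIRST(A) using the standard algorithm.
FIRST(A) = {x, y, ε}
FIRST(C) = {x, y, ε}
FIRST(S) = {x, y, ε}
Therefore, FIRST(A) = {x, y, ε}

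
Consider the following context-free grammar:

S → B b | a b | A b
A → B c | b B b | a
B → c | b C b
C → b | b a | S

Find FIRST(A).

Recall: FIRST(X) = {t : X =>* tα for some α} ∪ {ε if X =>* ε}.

We compute FIRST(A) using the standard algorithm.
FIRST(A) = {a, b, c}
FIRST(B) = {b, c}
FIRST(C) = {a, b, c}
FIRST(S) = {a, b, c}
Therefore, FIRST(A) = {a, b, c}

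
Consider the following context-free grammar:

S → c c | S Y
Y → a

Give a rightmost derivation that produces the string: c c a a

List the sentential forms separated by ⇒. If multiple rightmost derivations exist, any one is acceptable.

S ⇒ S Y ⇒ S a ⇒ S Y a ⇒ S a a ⇒ c c a a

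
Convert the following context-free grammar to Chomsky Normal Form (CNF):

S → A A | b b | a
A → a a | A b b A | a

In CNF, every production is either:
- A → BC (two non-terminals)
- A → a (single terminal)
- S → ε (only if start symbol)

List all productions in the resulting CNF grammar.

TB → b; S → a; TA → a; A → a; S → A A; S → TB TB; A → TA TA; A → A X0; X0 → TB X1; X1 → TB A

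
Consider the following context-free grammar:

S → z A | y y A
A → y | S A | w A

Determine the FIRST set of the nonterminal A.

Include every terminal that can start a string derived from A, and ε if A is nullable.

We compute FIRST(A) using the standard algorithm.
FIRST(A) = {w, y, z}
FIRST(S) = {y, z}
Therefore, FIRST(A) = {w, y, z}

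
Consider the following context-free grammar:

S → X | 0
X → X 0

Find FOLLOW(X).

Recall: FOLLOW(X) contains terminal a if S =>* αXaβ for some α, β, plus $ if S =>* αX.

We compute FOLLOW(X) using the standard algorithm.
FOLLOW(S) starts with {$}.
FIRST(S) = {0}
FIRST(X) = {}
FOLLOW(S) = {$}
FOLLOW(X) = {$, 0}
Therefore, FOLLOW(X) = {$, 0}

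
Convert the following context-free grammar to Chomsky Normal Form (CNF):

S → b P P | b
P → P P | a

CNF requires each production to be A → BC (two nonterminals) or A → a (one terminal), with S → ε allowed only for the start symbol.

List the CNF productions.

TB → b; S → b; P → a; S → TB X0; X0 → P P; P → P P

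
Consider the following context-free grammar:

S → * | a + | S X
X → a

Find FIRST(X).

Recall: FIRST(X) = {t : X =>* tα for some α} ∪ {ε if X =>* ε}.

We compute FIRST(X) using the standard algorithm.
FIRST(S) = {*, a}
FIRST(X) = {a}
Therefore, FIRST(X) = {a}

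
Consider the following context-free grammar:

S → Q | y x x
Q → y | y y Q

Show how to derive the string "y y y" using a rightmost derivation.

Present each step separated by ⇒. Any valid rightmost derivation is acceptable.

S ⇒ Q ⇒ y y Q ⇒ y y y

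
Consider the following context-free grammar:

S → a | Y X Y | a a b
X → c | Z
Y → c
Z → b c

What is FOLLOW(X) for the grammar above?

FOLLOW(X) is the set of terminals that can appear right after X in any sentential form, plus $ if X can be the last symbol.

We compute FOLLOW(X) using the standard algorithm.
FOLLOW(S) starts with {$}.
FIRST(S) = {a, c}
FIRST(X) = {b, c}
FIRST(Y) = {c}
FIRST(Z) = {b}
FOLLOW(S) = {$}
FOLLOW(X) = {c}
FOLLOW(Y) = {$, b, c}
FOLLOW(Z) = {c}
Therefore, FOLLOW(X) = {c}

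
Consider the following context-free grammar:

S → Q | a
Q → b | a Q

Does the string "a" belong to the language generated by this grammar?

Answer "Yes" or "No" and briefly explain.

Yes - a valid derivation exists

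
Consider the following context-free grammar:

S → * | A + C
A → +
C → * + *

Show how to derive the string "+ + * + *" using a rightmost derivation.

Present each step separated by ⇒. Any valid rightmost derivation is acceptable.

S ⇒ A + C ⇒ A + * + * ⇒ + + * + *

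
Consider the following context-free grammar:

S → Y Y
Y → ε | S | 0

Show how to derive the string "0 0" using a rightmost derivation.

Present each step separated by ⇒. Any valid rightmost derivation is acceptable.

S ⇒ Y Y ⇒ Y 0 ⇒ 0 0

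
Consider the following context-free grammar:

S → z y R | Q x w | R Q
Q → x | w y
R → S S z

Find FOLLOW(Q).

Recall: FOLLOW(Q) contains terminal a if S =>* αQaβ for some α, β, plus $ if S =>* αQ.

We compute FOLLOW(Q) using the standard algorithm.
FOLLOW(S) starts with {$}.
FIRST(Q) = {w, x}
FIRST(R) = {w, x, z}
FIRST(S) = {w, x, z}
FOLLOW(Q) = {$, w, x, z}
FOLLOW(R) = {$, w, x, z}
FOLLOW(S) = {$, w, x, z}
Therefore, FOLLOW(Q) = {$, w, x, z}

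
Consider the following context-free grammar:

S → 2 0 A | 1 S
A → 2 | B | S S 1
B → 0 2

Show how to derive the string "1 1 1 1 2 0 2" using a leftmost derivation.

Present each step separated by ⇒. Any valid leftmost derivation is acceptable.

S ⇒ 1 S ⇒ 1 1 S ⇒ 1 1 1 S ⇒ 1 1 1 1 S ⇒ 1 1 1 1 2 0 A ⇒ 1 1 1 1 2 0 2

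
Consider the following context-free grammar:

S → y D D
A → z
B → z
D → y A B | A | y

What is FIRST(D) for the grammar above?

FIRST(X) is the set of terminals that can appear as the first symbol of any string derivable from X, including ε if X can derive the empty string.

We compute FIRST(D) using the standard algorithm.
FIRST(A) = {z}
FIRST(B) = {z}
FIRST(D) = {y, z}
FIRST(S) = {y}
Therefore, FIRST(D) = {y, z}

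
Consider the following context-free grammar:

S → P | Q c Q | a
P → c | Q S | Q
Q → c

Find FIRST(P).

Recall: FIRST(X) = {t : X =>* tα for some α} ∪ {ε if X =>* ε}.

We compute FIRST(P) using the standard algorithm.
FIRST(P) = {c}
FIRST(Q) = {c}
FIRST(S) = {a, c}
Therefore, FIRST(P) = {c}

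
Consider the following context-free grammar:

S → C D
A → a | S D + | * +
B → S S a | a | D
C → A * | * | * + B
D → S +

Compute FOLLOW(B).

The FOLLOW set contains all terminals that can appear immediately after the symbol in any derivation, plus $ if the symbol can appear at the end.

We compute FOLLOW(B) using the standard algorithm.
FOLLOW(S) starts with {$}.
FIRST(A) = {*, a}
FIRST(B) = {*, a}
FIRST(C) = {*, a}
FIRST(D) = {*, a}
FIRST(S) = {*, a}
FOLLOW(A) = {*}
FOLLOW(B) = {*, a}
FOLLOW(C) = {*, a}
FOLLOW(D) = {$, *, +, a}
FOLLOW(S) = {$, *, +, a}
Therefore, FOLLOW(B) = {*, a}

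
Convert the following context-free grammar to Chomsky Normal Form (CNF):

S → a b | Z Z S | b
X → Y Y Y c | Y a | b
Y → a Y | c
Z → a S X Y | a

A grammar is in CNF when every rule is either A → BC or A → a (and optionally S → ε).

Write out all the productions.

TA → a; TB → b; S → b; TC → c; X → b; Y → c; Z → a; S → TA TB; S → Z X0; X0 → Z S; X → Y X1; X1 → Y X2; X2 → Y TC; X → Y TA; Y → TA Y; Z → TA X3; X3 → S X4; X4 → X Y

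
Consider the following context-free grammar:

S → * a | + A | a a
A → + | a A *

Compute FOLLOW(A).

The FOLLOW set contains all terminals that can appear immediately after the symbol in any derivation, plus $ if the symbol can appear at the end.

We compute FOLLOW(A) using the standard algorithm.
FOLLOW(S) starts with {$}.
FIRST(A) = {+, a}
FIRST(S) = {*, +, a}
FOLLOW(A) = {$, *}
FOLLOW(S) = {$}
Therefore, FOLLOW(A) = {$, *}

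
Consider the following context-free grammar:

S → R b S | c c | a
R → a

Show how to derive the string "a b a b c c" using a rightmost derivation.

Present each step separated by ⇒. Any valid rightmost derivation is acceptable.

S ⇒ R b S ⇒ R b R b S ⇒ R b R b c c ⇒ R b a b c c ⇒ a b a b c c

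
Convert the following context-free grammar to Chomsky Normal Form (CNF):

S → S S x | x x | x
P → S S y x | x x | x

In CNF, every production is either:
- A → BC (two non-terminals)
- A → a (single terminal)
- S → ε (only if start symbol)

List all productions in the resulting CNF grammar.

TX → x; S → x; TY → y; P → x; S → S X0; X0 → S TX; S → TX TX; P → S X1; X1 → S X2; X2 → TY TX; P → TX TX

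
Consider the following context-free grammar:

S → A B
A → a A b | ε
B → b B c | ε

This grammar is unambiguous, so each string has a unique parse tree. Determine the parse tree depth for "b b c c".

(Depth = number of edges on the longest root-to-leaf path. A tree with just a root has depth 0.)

4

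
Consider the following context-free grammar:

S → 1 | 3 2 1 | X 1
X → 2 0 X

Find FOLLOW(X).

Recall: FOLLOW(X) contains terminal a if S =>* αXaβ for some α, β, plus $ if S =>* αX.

We compute FOLLOW(X) using the standard algorithm.
FOLLOW(S) starts with {$}.
FIRST(S) = {1, 2, 3}
FIRST(X) = {2}
FOLLOW(S) = {$}
FOLLOW(X) = {1}
Therefore, FOLLOW(X) = {1}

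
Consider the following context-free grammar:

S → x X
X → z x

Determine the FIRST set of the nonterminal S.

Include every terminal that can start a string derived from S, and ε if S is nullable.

We compute FIRST(S) using the standard algorithm.
FIRST(S) = {x}
FIRST(X) = {z}
Therefore, FIRST(S) = {x}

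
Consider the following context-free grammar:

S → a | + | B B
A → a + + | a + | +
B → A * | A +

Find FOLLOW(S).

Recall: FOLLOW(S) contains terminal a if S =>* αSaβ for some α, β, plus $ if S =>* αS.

We compute FOLLOW(S) using the standard algorithm.
FOLLOW(S) starts with {$}.
FIRST(A) = {+, a}
FIRST(B) = {+, a}
FIRST(S) = {+, a}
FOLLOW(A) = {*, +}
FOLLOW(B) = {$, +, a}
FOLLOW(S) = {$}
Therefore, FOLLOW(S) = {$}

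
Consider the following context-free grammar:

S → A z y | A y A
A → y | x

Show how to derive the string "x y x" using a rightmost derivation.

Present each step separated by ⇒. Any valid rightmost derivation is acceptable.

S ⇒ A y A ⇒ A y x ⇒ x y x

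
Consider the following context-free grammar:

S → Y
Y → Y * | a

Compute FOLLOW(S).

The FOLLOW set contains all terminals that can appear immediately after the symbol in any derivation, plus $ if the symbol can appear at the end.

We compute FOLLOW(S) using the standard algorithm.
FOLLOW(S) starts with {$}.
FIRST(S) = {a}
FIRST(Y) = {a}
FOLLOW(S) = {$}
FOLLOW(Y) = {$, *}
Therefore, FOLLOW(S) = {$}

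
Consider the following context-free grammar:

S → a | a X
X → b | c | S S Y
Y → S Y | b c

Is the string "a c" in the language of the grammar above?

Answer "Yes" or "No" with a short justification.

Yes - a valid derivation exists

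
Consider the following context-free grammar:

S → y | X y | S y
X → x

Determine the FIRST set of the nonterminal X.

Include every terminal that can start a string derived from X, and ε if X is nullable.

We compute FIRST(X) using the standard algorithm.
FIRST(S) = {x, y}
FIRST(X) = {x}
Therefore, FIRST(X) = {x}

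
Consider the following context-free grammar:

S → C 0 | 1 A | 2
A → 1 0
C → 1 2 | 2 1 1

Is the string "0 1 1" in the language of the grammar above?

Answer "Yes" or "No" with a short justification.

No - no valid derivation exists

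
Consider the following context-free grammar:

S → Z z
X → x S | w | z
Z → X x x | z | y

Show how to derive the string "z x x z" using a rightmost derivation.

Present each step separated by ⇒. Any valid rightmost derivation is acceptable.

S ⇒ Z z ⇒ X x x z ⇒ z x x z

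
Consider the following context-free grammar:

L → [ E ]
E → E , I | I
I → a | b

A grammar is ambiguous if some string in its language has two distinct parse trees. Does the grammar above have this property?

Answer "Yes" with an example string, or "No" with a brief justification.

No - the grammar is unambiguous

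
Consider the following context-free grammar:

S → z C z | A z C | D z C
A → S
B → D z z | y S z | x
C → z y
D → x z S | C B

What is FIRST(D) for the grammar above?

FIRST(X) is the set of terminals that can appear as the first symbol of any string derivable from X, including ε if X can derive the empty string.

We compute FIRST(D) using the standard algorithm.
FIRST(A) = {x, z}
FIRST(B) = {x, y, z}
FIRST(C) = {z}
FIRST(D) = {x, z}
FIRST(S) = {x, z}
Therefore, FIRST(D) = {x, z}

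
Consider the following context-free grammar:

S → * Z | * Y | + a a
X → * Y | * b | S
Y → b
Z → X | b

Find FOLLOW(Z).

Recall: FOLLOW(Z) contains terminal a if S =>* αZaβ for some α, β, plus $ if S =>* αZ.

We compute FOLLOW(Z) using the standard algorithm.
FOLLOW(S) starts with {$}.
FIRST(S) = {*, +}
FIRST(X) = {*, +}
FIRST(Y) = {b}
FIRST(Z) = {*, +, b}
FOLLOW(S) = {$}
FOLLOW(X) = {$}
FOLLOW(Y) = {$}
FOLLOW(Z) = {$}
Therefore, FOLLOW(Z) = {$}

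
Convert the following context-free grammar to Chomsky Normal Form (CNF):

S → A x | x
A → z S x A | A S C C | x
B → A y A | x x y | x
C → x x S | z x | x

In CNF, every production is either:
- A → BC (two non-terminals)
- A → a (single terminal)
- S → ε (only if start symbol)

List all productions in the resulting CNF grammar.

TX → x; S → x; TZ → z; A → x; TY → y; B → x; C → x; S → A TX; A → TZ X0; X0 → S X1; X1 → TX A; A → A X2; X2 → S X3; X3 → C C; B → A X4; X4 → TY A; B → TX X5; X5 → TX TY; C → TX X6; X6 → TX S; C → TZ TX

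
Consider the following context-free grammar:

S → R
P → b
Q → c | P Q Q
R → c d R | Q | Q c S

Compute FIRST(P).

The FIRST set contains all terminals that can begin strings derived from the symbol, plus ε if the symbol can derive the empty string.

We compute FIRST(P) using the standard algorithm.
FIRST(P) = {b}
FIRST(Q) = {b, c}
FIRST(R) = {b, c}
FIRST(S) = {b, c}
Therefore, FIRST(P) = {b}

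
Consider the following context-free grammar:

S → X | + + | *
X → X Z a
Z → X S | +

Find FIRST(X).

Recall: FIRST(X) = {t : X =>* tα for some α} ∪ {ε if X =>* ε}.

We compute FIRST(X) using the standard algorithm.
FIRST(S) = {*, +}
FIRST(X) = {}
FIRST(Z) = {+}
Therefore, FIRST(X) = {}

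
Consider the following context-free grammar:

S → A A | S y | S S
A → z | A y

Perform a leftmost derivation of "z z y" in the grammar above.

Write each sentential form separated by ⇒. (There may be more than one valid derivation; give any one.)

S ⇒ A A ⇒ z A ⇒ z A y ⇒ z z y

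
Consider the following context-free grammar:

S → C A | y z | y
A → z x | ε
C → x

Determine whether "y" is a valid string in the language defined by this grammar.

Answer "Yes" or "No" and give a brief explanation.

Yes - a valid derivation exists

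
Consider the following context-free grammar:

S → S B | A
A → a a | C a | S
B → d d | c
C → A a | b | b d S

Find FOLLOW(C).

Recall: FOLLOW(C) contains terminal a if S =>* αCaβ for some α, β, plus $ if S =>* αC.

We compute FOLLOW(C) using the standard algorithm.
FOLLOW(S) starts with {$}.
FIRST(A) = {a, b}
FIRST(B) = {c, d}
FIRST(C) = {a, b}
FIRST(S) = {a, b}
FOLLOW(A) = {$, a, c, d}
FOLLOW(B) = {$, a, c, d}
FOLLOW(C) = {a}
FOLLOW(S) = {$, a, c, d}
Therefore, FOLLOW(C) = {a}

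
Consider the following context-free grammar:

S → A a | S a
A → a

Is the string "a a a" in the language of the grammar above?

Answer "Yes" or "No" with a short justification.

Yes - a valid derivation exists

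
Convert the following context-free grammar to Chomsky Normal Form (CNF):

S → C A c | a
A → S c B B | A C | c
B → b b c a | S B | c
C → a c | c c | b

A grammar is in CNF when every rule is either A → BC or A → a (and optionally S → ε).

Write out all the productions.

TC → c; S → a; A → c; TB → b; TA → a; B → c; C → b; S → C X0; X0 → A TC; A → S X1; X1 → TC X2; X2 → B B; A → A C; B → TB X3; X3 → TB X4; X4 → TC TA; B → S B; C → TA TC; C → TC TC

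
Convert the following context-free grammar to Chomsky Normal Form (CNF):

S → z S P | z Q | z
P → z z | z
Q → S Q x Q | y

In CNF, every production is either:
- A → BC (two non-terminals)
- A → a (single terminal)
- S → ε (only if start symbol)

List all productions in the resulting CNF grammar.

TZ → z; S → z; P → z; TX → x; Q → y; S → TZ X0; X0 → S P; S → TZ Q; P → TZ TZ; Q → S X1; X1 → Q X2; X2 → TX Q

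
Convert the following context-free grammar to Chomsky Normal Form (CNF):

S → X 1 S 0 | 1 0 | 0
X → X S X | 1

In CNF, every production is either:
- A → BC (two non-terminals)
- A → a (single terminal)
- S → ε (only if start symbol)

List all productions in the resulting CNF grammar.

T1 → 1; T0 → 0; S → 0; X → 1; S → X X0; X0 → T1 X1; X1 → S T0; S → T1 T0; X → X X2; X2 → S X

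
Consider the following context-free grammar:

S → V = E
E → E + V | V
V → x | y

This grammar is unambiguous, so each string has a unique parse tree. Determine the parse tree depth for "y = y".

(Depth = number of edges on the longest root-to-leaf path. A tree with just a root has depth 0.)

3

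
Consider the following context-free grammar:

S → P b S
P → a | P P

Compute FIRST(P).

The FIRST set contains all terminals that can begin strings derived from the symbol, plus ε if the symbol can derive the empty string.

We compute FIRST(P) using the standard algorithm.
FIRST(P) = {a}
FIRST(S) = {a}
Therefore, FIRST(P) = {a}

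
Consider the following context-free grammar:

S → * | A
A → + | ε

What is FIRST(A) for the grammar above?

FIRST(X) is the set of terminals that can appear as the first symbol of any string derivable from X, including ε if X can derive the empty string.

We compute FIRST(A) using the standard algorithm.
FIRST(A) = {+, ε}
FIRST(S) = {*, +, ε}
Therefore, FIRST(A) = {+, ε}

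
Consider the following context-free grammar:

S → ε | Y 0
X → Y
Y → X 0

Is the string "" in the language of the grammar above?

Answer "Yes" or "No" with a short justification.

Yes - a valid derivation exists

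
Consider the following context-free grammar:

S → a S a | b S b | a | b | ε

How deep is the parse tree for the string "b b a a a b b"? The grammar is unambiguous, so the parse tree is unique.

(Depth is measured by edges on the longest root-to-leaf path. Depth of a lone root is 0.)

4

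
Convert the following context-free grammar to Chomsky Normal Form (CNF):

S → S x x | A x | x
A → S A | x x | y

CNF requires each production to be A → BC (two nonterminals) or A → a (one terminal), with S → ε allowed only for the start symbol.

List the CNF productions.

TX → x; S → x; A → y; S → S X0; X0 → TX TX; S → A TX; A → S A; A → TX TX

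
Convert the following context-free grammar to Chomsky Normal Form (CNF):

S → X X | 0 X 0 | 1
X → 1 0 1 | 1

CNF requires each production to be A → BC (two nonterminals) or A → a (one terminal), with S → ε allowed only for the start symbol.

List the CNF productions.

T0 → 0; S → 1; T1 → 1; X → 1; S → X X; S → T0 X0; X0 → X T0; X → T1 X1; X1 → T0 T1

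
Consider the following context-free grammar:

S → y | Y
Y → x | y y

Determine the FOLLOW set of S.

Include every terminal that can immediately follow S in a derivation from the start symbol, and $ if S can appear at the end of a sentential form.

We compute FOLLOW(S) using the standard algorithm.
FOLLOW(S) starts with {$}.
FIRST(S) = {x, y}
FIRST(Y) = {x, y}
FOLLOW(S) = {$}
FOLLOW(Y) = {$}
Therefore, FOLLOW(S) = {$}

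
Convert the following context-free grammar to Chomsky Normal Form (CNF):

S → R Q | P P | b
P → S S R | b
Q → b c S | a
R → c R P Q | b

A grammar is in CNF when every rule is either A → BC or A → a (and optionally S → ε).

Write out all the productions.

S → b; P → b; TB → b; TC → c; Q → a; R → b; S → R Q; S → P P; P → S X0; X0 → S R; Q → TB X1; X1 → TC S; R → TC X2; X2 → R X3; X3 → P Q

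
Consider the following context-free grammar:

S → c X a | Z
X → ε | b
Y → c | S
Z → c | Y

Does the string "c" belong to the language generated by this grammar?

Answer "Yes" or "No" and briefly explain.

Yes - a valid derivation exists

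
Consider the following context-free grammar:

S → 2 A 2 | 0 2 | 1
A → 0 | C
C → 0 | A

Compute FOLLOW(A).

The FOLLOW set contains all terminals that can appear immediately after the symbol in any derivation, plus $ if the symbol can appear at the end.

We compute FOLLOW(A) using the standard algorithm.
FOLLOW(S) starts with {$}.
FIRST(A) = {0}
FIRST(C) = {0}
FIRST(S) = {0, 1, 2}
FOLLOW(A) = {2}
FOLLOW(C) = {2}
FOLLOW(S) = {$}
Therefore, FOLLOW(A) = {2}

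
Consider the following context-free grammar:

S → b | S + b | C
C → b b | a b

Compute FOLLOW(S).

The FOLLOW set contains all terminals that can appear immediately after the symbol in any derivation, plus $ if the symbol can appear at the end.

We compute FOLLOW(S) using the standard algorithm.
FOLLOW(S) starts with {$}.
FIRST(C) = {a, b}
FIRST(S) = {a, b}
FOLLOW(C) = {$, +}
FOLLOW(S) = {$, +}
Therefore, FOLLOW(S) = {$, +}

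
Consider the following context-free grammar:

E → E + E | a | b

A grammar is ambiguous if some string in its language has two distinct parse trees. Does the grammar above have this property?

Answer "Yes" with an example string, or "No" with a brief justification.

Yes - the string 'a + b + b + b + b + b' has two distinct parse trees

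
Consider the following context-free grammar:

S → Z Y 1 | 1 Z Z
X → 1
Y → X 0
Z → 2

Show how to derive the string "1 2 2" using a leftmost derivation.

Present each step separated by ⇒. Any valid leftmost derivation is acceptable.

S ⇒ 1 Z Z ⇒ 1 2 Z ⇒ 1 2 2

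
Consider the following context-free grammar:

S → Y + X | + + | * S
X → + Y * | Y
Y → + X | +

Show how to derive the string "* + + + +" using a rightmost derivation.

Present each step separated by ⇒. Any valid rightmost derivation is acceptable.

S ⇒ * S ⇒ * Y + X ⇒ * Y + Y ⇒ * Y + + X ⇒ * Y + + Y ⇒ * Y + + + ⇒ * + + + +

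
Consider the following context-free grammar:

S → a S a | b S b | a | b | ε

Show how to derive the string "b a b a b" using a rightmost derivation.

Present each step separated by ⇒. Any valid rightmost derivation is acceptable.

S ⇒ b S b ⇒ b a S a b ⇒ b a b a b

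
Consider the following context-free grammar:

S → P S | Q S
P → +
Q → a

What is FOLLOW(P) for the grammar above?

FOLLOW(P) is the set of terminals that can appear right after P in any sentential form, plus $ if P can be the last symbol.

We compute FOLLOW(P) using the standard algorithm.
FOLLOW(S) starts with {$}.
FIRST(P) = {+}
FIRST(Q) = {a}
FIRST(S) = {+, a}
FOLLOW(P) = {+, a}
FOLLOW(Q) = {+, a}
FOLLOW(S) = {$}
Therefore, FOLLOW(P) = {+, a}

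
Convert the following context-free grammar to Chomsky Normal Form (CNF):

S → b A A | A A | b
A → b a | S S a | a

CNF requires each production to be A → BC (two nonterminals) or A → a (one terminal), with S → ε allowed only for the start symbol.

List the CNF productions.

TB → b; S → b; TA → a; A → a; S → TB X0; X0 → A A; S → A A; A → TB TA; A → S X1; X1 → S TA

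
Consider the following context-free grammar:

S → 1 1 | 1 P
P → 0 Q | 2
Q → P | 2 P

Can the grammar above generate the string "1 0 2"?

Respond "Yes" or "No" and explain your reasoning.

Yes - a valid derivation exists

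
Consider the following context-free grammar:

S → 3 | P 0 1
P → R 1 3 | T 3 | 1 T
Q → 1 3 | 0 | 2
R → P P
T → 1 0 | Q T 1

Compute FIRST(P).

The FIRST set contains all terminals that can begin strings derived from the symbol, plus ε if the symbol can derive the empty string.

We compute FIRST(P) using the standard algorithm.
FIRST(P) = {0, 1, 2}
FIRST(Q) = {0, 1, 2}
FIRST(R) = {0, 1, 2}
FIRST(S) = {0, 1, 2, 3}
FIRST(T) = {0, 1, 2}
Therefore, FIRST(P) = {0, 1, 2}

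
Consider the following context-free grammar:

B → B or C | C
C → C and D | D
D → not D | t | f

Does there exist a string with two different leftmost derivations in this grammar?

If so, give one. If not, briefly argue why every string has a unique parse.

No - every string in the language has a unique leftmost derivation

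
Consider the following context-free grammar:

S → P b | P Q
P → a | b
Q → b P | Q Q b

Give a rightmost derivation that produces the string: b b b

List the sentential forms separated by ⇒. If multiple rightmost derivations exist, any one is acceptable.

S ⇒ P Q ⇒ P b P ⇒ P b b ⇒ b b b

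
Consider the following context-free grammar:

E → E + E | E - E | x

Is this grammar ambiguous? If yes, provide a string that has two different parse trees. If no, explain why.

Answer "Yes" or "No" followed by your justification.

Yes - the string 'x - x - x + x - x - x' has two distinct leftmost derivations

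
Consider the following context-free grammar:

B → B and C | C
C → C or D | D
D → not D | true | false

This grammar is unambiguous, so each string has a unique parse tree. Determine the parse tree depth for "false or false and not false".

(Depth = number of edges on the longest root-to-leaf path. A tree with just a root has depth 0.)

5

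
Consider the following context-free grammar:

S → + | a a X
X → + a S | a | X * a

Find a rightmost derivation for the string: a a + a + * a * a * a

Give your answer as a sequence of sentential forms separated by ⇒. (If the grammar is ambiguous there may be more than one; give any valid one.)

S ⇒ a a X ⇒ a a X * a ⇒ a a X * a * a ⇒ a a X * a * a * a ⇒ a a + a S * a * a * a ⇒ a a + a + * a * a * a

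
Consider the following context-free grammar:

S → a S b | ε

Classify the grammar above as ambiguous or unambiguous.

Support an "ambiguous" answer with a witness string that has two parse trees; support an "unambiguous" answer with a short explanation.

Unambiguous - every string in the language has a unique parse tree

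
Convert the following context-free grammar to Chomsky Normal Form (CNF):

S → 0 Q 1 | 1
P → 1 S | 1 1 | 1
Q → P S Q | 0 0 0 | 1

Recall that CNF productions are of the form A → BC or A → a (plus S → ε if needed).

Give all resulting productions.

T0 → 0; T1 → 1; S → 1; P → 1; Q → 1; S → T0 X0; X0 → Q T1; P → T1 S; P → T1 T1; Q → P X1; X1 → S Q; Q → T0 X2; X2 → T0 T0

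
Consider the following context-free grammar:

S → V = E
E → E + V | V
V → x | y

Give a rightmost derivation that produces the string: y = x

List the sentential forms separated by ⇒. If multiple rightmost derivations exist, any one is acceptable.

S ⇒ V = E ⇒ V = V ⇒ V = x ⇒ y = x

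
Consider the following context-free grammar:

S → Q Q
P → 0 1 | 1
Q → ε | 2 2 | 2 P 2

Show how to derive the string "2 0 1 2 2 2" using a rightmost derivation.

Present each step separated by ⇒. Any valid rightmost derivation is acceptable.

S ⇒ Q Q ⇒ Q 2 2 ⇒ 2 P 2 2 2 ⇒ 2 0 1 2 2 2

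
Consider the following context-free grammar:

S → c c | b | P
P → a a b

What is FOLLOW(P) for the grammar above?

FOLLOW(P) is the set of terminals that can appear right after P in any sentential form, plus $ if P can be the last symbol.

We compute FOLLOW(P) using the standard algorithm.
FOLLOW(S) starts with {$}.
FIRST(P) = {a}
FIRST(S) = {a, b, c}
FOLLOW(P) = {$}
FOLLOW(S) = {$}
Therefore, FOLLOW(P) = {$}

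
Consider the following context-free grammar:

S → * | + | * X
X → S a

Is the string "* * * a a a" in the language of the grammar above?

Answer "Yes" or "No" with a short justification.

No - no valid derivation exists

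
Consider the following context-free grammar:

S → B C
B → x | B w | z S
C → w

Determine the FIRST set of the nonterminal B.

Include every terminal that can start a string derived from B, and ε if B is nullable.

We compute FIRST(B) using the standard algorithm.
FIRST(B) = {x, z}
FIRST(C) = {w}
FIRST(S) = {x, z}
Therefore, FIRST(B) = {x, z}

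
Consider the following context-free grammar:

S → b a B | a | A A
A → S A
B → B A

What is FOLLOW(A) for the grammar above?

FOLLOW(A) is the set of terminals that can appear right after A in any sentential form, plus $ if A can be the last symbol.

We compute FOLLOW(A) using the standard algorithm.
FOLLOW(S) starts with {$}.
FIRST(A) = {a, b}
FIRST(B) = {}
FIRST(S) = {a, b}
FOLLOW(A) = {$, a, b}
FOLLOW(B) = {$, a, b}
FOLLOW(S) = {$, a, b}
Therefore, FOLLOW(A) = {$, a, b}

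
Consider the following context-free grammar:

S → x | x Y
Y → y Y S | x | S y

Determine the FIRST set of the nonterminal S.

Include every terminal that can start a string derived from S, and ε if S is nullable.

We compute FIRST(S) using the standard algorithm.
FIRST(S) = {x}
FIRST(Y) = {x, y}
Therefore, FIRST(S) = {x}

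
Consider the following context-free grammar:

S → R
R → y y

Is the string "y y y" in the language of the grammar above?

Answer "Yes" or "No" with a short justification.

No - no valid derivation exists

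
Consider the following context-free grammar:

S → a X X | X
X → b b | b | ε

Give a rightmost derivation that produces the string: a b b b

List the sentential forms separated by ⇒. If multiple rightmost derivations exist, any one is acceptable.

S ⇒ a X X ⇒ a X b b ⇒ a b b b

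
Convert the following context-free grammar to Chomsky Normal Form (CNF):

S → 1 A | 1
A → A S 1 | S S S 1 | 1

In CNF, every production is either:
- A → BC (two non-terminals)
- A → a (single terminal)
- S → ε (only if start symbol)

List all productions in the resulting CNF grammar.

T1 → 1; S → 1; A → 1; S → T1 A; A → A X0; X0 → S T1; A → S X1; X1 → S X2; X2 → S T1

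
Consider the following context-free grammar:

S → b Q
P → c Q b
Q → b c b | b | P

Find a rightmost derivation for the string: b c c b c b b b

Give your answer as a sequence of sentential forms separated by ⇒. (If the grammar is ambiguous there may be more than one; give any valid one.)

S ⇒ b Q ⇒ b P ⇒ b c Q b ⇒ b c P b ⇒ b c c Q b b ⇒ b c c b c b b b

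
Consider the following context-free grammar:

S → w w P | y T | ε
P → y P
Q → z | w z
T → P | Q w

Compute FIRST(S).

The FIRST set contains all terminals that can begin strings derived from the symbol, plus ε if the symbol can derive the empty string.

We compute FIRST(S) using the standard algorithm.
FIRST(P) = {y}
FIRST(Q) = {w, z}
FIRST(S) = {w, y, ε}
FIRST(T) = {w, y, z}
Therefore, FIRST(S) = {w, y, ε}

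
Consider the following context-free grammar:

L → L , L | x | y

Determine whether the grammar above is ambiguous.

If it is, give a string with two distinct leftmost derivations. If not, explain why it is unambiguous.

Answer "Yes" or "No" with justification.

Yes - the string 'x , x , y , x , x' has two distinct leftmost derivations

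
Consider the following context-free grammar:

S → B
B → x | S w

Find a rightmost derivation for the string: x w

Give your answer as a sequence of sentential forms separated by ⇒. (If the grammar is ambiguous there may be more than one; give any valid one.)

S ⇒ B ⇒ S w ⇒ B w ⇒ x w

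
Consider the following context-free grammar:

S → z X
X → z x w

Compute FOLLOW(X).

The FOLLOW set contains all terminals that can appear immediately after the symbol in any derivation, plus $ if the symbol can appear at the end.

We compute FOLLOW(X) using the standard algorithm.
FOLLOW(S) starts with {$}.
FIRST(S) = {z}
FIRST(X) = {z}
FOLLOW(S) = {$}
FOLLOW(X) = {$}
Therefore, FOLLOW(X) = {$}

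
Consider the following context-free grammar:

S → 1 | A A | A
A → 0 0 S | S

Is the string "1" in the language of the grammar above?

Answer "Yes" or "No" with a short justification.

Yes - a valid derivation exists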